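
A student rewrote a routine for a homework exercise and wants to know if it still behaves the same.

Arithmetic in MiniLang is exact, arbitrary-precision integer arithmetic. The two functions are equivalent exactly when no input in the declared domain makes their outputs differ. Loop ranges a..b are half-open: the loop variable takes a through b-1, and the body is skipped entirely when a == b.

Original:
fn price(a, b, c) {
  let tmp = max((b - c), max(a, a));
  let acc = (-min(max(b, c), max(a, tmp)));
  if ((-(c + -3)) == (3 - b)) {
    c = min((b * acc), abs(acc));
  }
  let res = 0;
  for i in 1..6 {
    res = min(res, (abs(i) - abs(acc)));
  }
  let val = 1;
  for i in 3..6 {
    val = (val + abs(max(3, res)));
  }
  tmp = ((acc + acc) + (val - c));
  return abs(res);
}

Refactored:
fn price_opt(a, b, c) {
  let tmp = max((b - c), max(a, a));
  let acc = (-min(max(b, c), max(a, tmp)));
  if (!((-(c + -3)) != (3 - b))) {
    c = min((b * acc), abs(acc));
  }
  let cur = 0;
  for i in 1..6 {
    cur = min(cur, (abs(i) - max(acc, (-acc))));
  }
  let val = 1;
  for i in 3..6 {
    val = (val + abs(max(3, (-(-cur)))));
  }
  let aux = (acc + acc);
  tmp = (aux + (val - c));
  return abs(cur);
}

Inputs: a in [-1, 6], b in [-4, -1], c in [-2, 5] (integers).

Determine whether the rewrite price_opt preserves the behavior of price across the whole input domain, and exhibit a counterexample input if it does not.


Comparing the listings, the differences include: local variable names differ, plus statement counts differ, plus min/max/abs usage differs, plus boolean connective usage differs, plus comparison usage differs.
Spot check at a=4, b=-2, c=2 — price: tmp=4, then acc=-2, then ((-(c + -3)) == (3 - b)) is false, then res=0, then (i=1), then res=-1, then (i=2), then res=-1, then (i=3), then res=-1, then (i=4), then res=-1, then (i=5), then res=-1, then val=1, then (i=3), then val=4, then (i=4), then val=7, then (i=5), then val=10, then tmp=4, then returns 1. price_opt: tmp=4, then acc=-2, then (!((-(c + -3)) != (3 - b))) is false, then cur=0, then (i=1), then cur=-1, then (i=2), then cur=-1, then (i=3), then cur=-1, then (i=4), then cur=-1, then (i=5), then cur=-1, then val=1, then (i=3), then val=4, then (i=4), then val=7, then (i=5), then val=10, then aux=-4, then tmp=4, then returns 1. Both give 1.
Across all 256 domain points the two functions coincide.
verdict: equivalent


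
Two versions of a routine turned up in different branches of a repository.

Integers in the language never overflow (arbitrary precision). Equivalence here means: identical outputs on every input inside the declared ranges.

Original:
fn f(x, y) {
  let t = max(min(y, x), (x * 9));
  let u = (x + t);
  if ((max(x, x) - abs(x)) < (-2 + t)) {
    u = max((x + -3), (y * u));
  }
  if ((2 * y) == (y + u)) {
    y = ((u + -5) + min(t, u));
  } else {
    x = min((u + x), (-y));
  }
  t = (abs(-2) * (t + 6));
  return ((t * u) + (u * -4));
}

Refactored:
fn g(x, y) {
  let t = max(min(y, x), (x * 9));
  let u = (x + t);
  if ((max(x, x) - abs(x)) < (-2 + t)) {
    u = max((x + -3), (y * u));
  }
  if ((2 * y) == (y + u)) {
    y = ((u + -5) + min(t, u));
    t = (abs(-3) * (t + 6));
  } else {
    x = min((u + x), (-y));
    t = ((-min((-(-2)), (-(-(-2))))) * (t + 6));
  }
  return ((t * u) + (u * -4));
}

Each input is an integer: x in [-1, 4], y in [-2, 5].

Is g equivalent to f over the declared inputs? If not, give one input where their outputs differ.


Not equivalent: x=1, y=-2 separates them (-52 vs -82).
f: t=9, then u=10, then ((max(x, x) - abs(x)) < (-2 + t)) is true, then u=-2, then ((2 * y) == (y + u)) is true, then y=-9, then t=30, then returns -52
g: t=9, then u=10, then ((max(x, x) - abs(x)) < (-2 + t)) is true, then u=-2, then ((2 * y) == (y + u)) is true, then y=-9, then t=45, then returns -82
verdict: not equivalent; witness: x=1, y=-2


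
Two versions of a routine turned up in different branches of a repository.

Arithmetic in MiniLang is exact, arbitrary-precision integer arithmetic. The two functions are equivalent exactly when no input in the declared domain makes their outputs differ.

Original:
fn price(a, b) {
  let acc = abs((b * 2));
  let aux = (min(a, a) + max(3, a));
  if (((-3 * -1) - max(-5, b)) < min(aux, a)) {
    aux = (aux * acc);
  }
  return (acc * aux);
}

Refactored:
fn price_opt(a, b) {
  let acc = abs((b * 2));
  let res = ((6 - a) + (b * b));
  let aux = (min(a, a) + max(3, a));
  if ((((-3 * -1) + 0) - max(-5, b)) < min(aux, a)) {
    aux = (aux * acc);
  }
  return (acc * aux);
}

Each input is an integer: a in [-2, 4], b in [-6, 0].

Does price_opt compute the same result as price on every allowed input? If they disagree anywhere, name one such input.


Comparing the listings, the differences include: constant usage differs, and arithmetic usage differs, and local variable names differ, and statement counts differ.
Tracing a=3, b=-4: price: acc=8, then aux=6, then (((-3 * -1) - max(-5, b)) < min(aux, a)) is false, then returns 48 | price_opt: acc=8, then res=19, then aux=6, then ((((-3 * -1) + 0) - max(-5, b)) < min(aux, a)) is false, then returns 48 — matching result 48.
Every one of the 49 inputs gives matching results.
verdict: equivalent


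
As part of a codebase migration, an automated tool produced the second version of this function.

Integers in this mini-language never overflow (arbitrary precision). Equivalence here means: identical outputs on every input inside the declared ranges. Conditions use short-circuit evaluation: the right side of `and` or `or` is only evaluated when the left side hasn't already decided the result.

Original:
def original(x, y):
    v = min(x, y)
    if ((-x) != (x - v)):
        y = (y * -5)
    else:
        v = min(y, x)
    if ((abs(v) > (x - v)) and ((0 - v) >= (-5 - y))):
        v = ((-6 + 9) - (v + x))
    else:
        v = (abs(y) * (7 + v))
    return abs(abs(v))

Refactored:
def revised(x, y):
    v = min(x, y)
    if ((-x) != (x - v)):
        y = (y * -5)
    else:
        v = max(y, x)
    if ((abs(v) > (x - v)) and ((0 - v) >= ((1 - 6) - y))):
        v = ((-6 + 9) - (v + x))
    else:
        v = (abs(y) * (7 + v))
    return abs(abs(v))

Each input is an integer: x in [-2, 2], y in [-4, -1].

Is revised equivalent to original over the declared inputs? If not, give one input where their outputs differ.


x=-2, y=-4 yields 9 from original but 7 from revised.
verdict: not equivalent; witness: x=-2, y=-4


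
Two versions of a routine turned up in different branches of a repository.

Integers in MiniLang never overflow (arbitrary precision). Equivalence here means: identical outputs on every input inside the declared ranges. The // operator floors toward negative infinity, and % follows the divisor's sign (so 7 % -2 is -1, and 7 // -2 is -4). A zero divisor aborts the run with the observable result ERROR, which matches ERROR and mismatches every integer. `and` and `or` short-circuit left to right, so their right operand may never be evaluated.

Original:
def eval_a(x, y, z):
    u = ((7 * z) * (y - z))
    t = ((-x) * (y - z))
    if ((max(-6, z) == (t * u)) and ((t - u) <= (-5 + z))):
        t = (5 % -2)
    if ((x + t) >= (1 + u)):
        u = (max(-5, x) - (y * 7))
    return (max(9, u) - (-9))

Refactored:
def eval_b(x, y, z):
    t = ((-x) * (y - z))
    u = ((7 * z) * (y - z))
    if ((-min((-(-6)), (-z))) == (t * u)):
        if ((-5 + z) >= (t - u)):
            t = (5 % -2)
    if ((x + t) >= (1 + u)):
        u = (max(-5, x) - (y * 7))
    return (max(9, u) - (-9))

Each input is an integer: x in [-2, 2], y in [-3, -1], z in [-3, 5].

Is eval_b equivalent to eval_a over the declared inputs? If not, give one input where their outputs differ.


Side by side, the visible changes include: branching structure differs; boolean connective usage differs; min/max/abs usage differs; statement counts differ; comparison usage differs.
Spot check at x=0, y=-1, z=-1 — eval_a: u := 0 | t := 0 | ((max(-6, z) == (t * u)) and ((t - u) <= (-5 + z))): false | ((x + t) >= (1 + u)): false | result 18. eval_b: t := 0 | u := 0 | ((-min((-(-6)), (-z))) == (t * u)): false | ((x + t) >= (1 + u)): false | result 18. Both give 18.
Every one of the 135 inputs gives matching results.
verdict: equivalent


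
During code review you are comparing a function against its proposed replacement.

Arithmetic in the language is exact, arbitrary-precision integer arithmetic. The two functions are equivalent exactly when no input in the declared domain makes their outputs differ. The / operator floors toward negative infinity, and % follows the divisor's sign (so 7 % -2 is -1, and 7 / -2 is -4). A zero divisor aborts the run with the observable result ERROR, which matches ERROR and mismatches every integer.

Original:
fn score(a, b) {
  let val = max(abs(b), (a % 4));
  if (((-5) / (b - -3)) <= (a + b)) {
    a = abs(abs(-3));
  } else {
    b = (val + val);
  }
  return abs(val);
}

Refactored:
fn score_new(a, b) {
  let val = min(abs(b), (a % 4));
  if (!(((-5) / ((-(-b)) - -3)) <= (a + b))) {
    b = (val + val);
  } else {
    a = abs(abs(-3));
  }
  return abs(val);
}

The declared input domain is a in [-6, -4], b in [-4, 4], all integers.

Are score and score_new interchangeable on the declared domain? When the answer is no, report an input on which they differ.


Input a=-6, b=-4: 4 from score versus 2 from score_new.
verdict: not equivalent; witness: a=-6, b=-4


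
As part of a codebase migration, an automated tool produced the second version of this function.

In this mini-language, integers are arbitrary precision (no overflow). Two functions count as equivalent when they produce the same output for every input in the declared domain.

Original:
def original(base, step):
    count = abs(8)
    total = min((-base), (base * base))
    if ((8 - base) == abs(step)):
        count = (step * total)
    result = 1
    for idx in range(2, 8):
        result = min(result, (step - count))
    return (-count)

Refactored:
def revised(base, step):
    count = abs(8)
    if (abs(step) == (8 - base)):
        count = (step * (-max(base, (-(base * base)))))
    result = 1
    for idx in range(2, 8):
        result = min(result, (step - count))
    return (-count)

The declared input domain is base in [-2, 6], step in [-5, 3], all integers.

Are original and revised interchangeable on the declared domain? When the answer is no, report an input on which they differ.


Behavior is preserved: although statement counts differ; min/max/abs usage differs; local variable names differ, the outputs never diverge.
Spot check at base=-2, step=-3 — original: count = 8; total = 2; ((8 - base) == abs(step)) -> false; result = 1; [idx=2]; result = -11; [idx=3]; result = -11; [idx=4]; result = -11; [idx=5]; result = -11; [idx=6]; result = -11; [idx=7]; result = -11; return -8. revised: count = 8; (abs(step) == (8 - base)) -> false; result = 1; [idx=2]; result = -11; [idx=3]; result = -11; [idx=4]; result = -11; [idx=5]; result = -11; [idx=6]; result = -11; [idx=7]; result = -11; return -8. Both give -8.
Every one of the 81 inputs gives matching results.
verdict: equivalent


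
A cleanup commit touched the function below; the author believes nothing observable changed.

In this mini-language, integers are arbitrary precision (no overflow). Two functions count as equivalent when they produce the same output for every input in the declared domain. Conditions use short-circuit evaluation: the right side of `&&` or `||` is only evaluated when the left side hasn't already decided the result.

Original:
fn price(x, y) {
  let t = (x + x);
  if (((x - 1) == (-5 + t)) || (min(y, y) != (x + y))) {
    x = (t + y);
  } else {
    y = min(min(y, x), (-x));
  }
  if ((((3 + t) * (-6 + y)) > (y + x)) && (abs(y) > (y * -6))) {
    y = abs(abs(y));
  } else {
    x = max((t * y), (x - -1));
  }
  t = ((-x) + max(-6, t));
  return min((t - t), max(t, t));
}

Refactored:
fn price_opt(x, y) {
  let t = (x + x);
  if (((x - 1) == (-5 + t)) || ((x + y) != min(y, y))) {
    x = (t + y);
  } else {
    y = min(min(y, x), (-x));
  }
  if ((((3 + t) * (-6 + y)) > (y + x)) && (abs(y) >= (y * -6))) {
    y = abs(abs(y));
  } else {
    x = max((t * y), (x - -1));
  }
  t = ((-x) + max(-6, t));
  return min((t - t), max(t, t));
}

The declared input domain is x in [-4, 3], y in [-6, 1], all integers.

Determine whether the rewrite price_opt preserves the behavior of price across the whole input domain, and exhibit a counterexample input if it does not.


Not equivalent: x=-4, y=0 separates them (-6 vs 0).
price: t := -8 | (((x - 1) == (-5 + t)) || (min(y, y) != (x + y))): true | x := -8 | ((((3 + t) * (-6 + y)) > (y + x)) && (abs(y) > (y * -6))): false | x := 0 | t := -6 | result -6
price_opt: t := -8 | (((x - 1) == (-5 + t)) || ((x + y) != min(y, y))): true | x := -8 | ((((3 + t) * (-6 + y)) > (y + x)) && (abs(y) >= (y * -6))): true | y := 0 | t := 2 | result 0
verdict: not equivalent; witness: x=-4, y=0


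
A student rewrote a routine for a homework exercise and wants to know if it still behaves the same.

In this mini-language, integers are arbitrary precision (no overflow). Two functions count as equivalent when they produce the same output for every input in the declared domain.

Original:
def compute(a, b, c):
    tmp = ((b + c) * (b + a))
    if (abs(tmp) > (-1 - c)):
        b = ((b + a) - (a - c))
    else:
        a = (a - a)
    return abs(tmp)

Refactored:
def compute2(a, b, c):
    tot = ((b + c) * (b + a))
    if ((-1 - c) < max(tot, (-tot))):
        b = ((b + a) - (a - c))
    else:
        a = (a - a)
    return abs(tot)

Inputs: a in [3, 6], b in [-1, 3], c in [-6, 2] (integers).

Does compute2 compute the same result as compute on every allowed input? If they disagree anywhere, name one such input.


Behavior is preserved: although min/max/abs usage differs; also comparison usage differs; also local variable names differ, the outputs never diverge.
One worked example (a=4, b=-1, c=2) — compute: tmp = 3; (abs(tmp) > (-1 - c)) -> true; b = 1; return 3; compute2: tot = 3; ((-1 - c) < max(tot, (-tot))) -> true; b = 1; return 3; agreement on 3.
Across all 180 domain points the two functions coincide.
verdict: equivalent


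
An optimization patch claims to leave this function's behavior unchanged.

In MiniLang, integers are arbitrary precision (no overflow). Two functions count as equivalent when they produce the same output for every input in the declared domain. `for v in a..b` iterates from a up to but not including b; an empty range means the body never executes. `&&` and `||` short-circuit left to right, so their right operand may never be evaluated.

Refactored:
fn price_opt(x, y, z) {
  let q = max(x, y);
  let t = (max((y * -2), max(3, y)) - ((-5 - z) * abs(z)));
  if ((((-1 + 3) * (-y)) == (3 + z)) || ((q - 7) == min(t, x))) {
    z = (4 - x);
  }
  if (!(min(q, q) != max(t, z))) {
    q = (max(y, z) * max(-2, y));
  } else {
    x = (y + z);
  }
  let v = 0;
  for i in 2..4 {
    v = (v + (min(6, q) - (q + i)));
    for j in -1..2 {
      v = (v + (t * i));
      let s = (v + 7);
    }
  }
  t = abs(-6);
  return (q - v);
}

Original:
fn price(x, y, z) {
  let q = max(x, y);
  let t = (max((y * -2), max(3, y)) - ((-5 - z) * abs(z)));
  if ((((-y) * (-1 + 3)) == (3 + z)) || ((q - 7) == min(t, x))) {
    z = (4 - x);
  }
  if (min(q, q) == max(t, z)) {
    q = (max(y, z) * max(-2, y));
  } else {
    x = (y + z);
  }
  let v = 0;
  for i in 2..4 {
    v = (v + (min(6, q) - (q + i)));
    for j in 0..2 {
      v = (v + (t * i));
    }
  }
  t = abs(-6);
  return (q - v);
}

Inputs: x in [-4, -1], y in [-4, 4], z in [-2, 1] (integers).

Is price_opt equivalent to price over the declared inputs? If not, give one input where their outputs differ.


These are not equivalent — on x=-4, y=-4, z=-2 the outputs split (-139 vs -209).
price: q = -4; t = 14; ((((-y) * (-1 + 3)) == (3 + z)) || ((q - 7) == min(t, x))) -> false; (min(q, q) == max(t, z)) -> false; x = -6; v = 0; [i=2]; v = -2; [j=0]; v = 26; [j=1]; v = 54; [i=3]; v = 51; [j=0]; v = 93; [j=1]; v = 135; t = 6; return -139
price_opt: q = -4; t = 14; ((((-1 + 3) * (-y)) == (3 + z)) || ((q - 7) == min(t, x))) -> false; (!(min(q, q) != max(t, z))) -> false; x = -6; v = 0; [i=2]; v = -2; [j=-1]; v = 26; s = 33; [j=0]; v = 54; s = 61; [j=1]; v = 82; s = 89; [i=3]; v = 79; [j=-1]; v = 121; s = 128; [j=0]; v = 163; s = 170; [j=1]; v = 205; s = 212; t = 6; return -209
verdict: not equivalent; witness: x=-4, y=-4, z=-2


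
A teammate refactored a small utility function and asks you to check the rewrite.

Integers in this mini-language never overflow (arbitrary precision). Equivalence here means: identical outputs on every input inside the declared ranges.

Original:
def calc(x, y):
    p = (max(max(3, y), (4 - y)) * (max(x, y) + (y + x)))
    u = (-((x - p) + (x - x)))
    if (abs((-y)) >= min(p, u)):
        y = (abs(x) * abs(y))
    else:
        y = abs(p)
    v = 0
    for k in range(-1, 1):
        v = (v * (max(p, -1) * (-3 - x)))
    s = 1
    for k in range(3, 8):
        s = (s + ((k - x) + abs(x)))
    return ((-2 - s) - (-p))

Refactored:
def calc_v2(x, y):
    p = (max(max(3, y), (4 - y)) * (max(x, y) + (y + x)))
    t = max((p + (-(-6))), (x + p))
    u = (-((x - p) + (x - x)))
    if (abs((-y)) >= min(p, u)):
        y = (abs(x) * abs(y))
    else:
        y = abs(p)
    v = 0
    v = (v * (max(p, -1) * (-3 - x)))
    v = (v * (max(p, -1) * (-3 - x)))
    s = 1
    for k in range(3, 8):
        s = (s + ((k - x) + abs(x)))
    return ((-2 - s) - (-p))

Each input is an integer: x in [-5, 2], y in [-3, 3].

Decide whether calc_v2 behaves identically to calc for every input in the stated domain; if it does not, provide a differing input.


Differences: loop structure differs, and constant usage differs, and min/max/abs usage differs, and arithmetic usage differs, and statement counts differ, and local variable names differ — yet all 56 inputs agree.
verdict: equivalent


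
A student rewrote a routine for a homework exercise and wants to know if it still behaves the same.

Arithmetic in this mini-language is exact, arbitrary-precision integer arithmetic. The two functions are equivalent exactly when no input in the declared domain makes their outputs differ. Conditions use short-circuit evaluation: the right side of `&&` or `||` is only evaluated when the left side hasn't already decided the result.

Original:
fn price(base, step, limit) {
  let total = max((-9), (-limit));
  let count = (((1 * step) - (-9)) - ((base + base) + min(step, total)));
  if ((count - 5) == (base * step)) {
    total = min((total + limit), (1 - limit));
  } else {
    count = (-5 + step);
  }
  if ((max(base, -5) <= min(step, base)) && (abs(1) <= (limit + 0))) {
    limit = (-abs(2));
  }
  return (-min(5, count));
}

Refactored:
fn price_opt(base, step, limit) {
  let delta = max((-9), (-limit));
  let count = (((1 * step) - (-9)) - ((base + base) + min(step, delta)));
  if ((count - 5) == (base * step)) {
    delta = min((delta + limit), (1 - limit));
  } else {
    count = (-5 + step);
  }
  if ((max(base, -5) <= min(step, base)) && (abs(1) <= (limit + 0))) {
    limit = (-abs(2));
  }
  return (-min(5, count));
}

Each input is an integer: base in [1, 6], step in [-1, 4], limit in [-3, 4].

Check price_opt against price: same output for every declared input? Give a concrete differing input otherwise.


This is a faithful refactor — local variable names differ, but the computed results match everywhere.
Spot check at base=1, step=3, limit=4 — price: total = -4; count = 14; ((count - 5) == (base * step)) -> false; count = -2; ((max(base, -5) <= min(step, base)) && (abs(1) <= (limit + 0))) -> true; limit = -2; return 2. price_opt: delta = -4; count = 14; ((count - 5) == (base * step)) -> false; count = -2; ((max(base, -5) <= min(step, base)) && (abs(1) <= (limit + 0))) -> true; limit = -2; return 2. Both give 2.
Across all 288 domain points the two functions coincide.
verdict: equivalent


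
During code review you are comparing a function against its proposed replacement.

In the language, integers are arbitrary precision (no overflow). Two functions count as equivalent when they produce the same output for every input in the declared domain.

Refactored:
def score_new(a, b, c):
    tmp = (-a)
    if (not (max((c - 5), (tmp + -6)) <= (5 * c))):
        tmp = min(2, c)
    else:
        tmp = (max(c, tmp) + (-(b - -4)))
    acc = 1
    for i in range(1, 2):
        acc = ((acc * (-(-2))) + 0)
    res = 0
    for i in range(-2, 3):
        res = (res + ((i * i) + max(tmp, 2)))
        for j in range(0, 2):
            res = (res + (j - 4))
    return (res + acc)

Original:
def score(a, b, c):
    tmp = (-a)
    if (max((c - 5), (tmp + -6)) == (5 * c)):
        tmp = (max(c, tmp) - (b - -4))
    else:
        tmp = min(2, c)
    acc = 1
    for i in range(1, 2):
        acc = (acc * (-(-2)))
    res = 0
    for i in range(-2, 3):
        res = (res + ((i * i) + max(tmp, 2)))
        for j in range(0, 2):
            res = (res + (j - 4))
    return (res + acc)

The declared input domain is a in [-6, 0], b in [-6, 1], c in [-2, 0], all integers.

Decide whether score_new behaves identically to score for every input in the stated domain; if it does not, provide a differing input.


Take a=-5, b=-6, c=0.
score: tmp becomes 5; next (max((c - 5), (tmp + -6)) == (5 * c)) evaluates to false; next tmp becomes 0; next acc becomes 1; next at i=1:; next acc becomes 2; next res becomes 0; next at i=-2:; next res becomes 6; next at j=0:; next res becomes 2; next at j=1:; next res becomes -1; next at i=-1:; next res becomes 2; next at j=0:; next res becomes -2; next at j=1:; next res becomes -5; next at i=0:; next res becomes -3; next at j=0:; next res becomes -7; next at j=1:; next res becomes -10; next at i=1:; next res becomes -7; next at j=0:; next res becomes -11; next at j=1:; next res becomes -14; next at i=2:; next res becomes -8; next at j=0:; next res becomes -12; next at j=1:; next res becomes -15; next final value -13
score_new: tmp becomes 5; next (not (max((c - 5), (tmp + -6)) <= (5 * c))) evaluates to false; next tmp becomes 7; next acc becomes 1; next at i=1:; next acc becomes 2; next res becomes 0; next at i=-2:; next res becomes 11; next at j=0:; next res becomes 7; next at j=1:; next res becomes 4; next at i=-1:; next res becomes 12; next at j=0:; next res becomes 8; next at j=1:; next res becomes 5; next at i=0:; next res becomes 12; next at j=0:; next res becomes 8; next at j=1:; next res becomes 5; next at i=1:; next res becomes 13; next at j=0:; next res becomes 9; next at j=1:; next res becomes 6; next at i=2:; next res becomes 17; next at j=0:; next res becomes 13; next at j=1:; next res becomes 10; next final value 12
-13 != 12, so the rewrite changes behavior.
verdict: not equivalent; witness: a=-5, b=-6, c=0


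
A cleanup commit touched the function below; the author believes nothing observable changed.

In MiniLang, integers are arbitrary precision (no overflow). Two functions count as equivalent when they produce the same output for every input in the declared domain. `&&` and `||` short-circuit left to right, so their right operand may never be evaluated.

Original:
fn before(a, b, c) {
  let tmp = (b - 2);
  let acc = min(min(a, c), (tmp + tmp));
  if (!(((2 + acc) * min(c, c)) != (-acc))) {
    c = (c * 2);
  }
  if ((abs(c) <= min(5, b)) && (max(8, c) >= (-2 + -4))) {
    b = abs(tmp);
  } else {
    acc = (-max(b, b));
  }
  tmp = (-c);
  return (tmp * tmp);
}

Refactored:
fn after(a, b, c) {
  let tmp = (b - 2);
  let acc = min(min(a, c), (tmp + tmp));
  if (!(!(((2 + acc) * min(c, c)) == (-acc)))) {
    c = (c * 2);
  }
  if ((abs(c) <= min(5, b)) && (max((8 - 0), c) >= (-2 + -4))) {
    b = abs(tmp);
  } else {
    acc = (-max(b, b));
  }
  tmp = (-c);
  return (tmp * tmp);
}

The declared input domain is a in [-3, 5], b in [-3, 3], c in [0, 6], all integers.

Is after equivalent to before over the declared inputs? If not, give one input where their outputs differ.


This is a faithful refactor — constant usage differs, plus arithmetic usage differs, plus comparison usage differs, plus boolean connective usage differs, but the computed results match everywhere.
Tracing a=3, b=-3, c=0: before: tmp := -5 | acc := -10 | (!(((2 + acc) * min(c, c)) != (-acc))): false | ((abs(c) <= min(5, b)) && (max(8, c) >= (-2 + -4))): false | acc := 3 | tmp := 0 | result 0 | after: tmp := -5 | acc := -10 | (!(!(((2 + acc) * min(c, c)) == (-acc)))): false | ((abs(c) <= min(5, b)) && (max((8 - 0), c) >= (-2 + -4))): false | acc := 3 | tmp := 0 | result 0 — matching result 0.
Across all 441 domain points the two functions coincide.
verdict: equivalent


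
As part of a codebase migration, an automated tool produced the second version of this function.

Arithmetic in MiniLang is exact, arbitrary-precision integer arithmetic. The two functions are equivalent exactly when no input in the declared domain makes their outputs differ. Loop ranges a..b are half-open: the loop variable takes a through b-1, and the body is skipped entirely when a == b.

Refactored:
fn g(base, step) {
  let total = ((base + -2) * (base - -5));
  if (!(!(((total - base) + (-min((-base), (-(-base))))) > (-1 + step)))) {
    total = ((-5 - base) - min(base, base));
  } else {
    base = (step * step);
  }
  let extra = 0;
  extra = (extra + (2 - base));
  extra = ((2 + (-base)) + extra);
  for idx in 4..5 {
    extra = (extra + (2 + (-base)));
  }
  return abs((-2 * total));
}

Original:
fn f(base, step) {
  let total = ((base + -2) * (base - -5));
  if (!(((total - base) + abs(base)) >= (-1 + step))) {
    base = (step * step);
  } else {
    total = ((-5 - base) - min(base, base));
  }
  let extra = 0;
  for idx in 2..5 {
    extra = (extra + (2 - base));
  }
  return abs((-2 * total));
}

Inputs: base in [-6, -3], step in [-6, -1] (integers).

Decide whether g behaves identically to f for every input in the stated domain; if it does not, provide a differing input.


Consider the input base=-3, step=-3.
f: total=-10, then (!(((total - base) + abs(base)) >= (-1 + step))) is false, then total=1, then extra=0, then (idx=2), then extra=5, then (idx=3), then extra=10, then (idx=4), then extra=15, then returns 2
g: total=-10, then (!(!(((total - base) + (-min((-base), (-(-base))))) > (-1 + step)))) is false, then base=9, then extra=0, then extra=-7, then extra=-14, then (idx=4), then extra=-21, then returns 20
2 and 20 differ, so these are not the same function on this domain.
verdict: not equivalent; witness: base=-3, step=-3


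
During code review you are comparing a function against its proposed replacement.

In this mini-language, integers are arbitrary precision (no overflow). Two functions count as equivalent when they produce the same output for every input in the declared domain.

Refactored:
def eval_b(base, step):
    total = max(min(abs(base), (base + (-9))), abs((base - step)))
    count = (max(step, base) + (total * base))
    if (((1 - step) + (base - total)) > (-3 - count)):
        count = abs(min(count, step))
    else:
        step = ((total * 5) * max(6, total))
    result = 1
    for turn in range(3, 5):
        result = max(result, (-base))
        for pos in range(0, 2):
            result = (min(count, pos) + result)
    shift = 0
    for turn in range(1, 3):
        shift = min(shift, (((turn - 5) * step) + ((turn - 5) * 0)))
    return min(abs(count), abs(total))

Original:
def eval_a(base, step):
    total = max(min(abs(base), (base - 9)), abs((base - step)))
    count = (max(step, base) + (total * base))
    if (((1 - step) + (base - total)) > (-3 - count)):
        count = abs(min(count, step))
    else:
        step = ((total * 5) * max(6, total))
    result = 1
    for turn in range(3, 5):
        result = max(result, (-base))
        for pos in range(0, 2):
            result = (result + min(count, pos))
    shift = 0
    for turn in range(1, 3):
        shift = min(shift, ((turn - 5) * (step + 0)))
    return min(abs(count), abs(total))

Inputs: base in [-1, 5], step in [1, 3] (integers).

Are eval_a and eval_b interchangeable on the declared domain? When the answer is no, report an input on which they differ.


Side by side, the visible changes include: arithmetic usage differs; also constant usage differs.
As a probe, take base=4, step=2: eval_a runs total=2, then count=12, then (((1 - step) + (base - total)) > (-3 - count)) is true, then count=2, then result=1, then (turn=3), then result=1, then (pos=0), then result=1, then (pos=1), then result=2, then (turn=4), then result=2, then (pos=0), then result=2, then (pos=1), then result=3, then shift=0, then (turn=1), then shift=-8, then (turn=2), then shift=-8, then returns 2; eval_b runs total=2, then count=12, then (((1 - step) + (base - total)) > (-3 - count)) is true, then count=2, then result=1, then (turn=3), then result=1, then (pos=0), then result=1, then (pos=1), then result=2, then (turn=4), then result=2, then (pos=0), then result=2, then (pos=1), then result=3, then shift=0, then (turn=1), then shift=-8, then (turn=2), then shift=-8, then returns 2; both end at 2.
Checked all 21 inputs in the declared domain: the outputs agree on every one.
verdict: equivalent


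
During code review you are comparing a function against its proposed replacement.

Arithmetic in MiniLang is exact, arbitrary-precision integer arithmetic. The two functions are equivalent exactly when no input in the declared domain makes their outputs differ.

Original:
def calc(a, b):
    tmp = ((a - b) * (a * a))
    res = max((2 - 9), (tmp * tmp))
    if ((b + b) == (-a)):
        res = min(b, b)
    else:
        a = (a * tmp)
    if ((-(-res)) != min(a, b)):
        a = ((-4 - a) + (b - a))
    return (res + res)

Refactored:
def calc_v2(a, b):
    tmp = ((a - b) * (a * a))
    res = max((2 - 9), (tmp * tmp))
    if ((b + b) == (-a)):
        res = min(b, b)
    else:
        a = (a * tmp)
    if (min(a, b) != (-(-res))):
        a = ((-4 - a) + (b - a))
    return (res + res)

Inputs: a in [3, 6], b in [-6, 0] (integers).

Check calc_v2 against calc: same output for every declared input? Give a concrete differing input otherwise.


Comparing the listings, the differences include: same computation, different form.
As a probe, take a=3, b=-2: calc runs tmp := 45 | res := 2025 | ((b + b) == (-a)): false | a := 135 | ((-(-res)) != min(a, b)): true | a := -276 | result 4050; calc_v2 runs tmp := 45 | res := 2025 | ((b + b) == (-a)): false | a := 135 | (min(a, b) != (-(-res))): true | a := -276 | result 4050; both end at 4050.
Checked all 28 inputs in the declared domain: the outputs agree on every one.
verdict: equivalent


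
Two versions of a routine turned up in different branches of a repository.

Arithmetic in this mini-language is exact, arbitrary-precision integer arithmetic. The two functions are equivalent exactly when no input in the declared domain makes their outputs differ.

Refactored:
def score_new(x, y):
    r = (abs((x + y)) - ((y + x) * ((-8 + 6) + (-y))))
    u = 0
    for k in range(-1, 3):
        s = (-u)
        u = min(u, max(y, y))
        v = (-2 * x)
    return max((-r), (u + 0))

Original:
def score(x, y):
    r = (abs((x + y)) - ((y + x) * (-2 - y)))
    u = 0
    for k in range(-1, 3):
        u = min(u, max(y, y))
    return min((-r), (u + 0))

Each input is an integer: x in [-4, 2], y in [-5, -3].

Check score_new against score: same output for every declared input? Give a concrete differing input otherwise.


Evaluate both at x=-4, y=-5.
score: r := 36 | u := 0 | iter k=-1: | u := -5 | iter k=0: | u := -5 | iter k=1: | u := -5 | iter k=2: | u := -5 | result -36
score_new: r := 36 | u := 0 | iter k=-1: | s := 0 | u := -5 | v := 8 | iter k=0: | s := 5 | u := -5 | v := 8 | iter k=1: | s := 5 | u := -5 | v := 8 | iter k=2: | s := 5 | u := -5 | v := 8 | result -5
-36 vs -5 — the two versions disagree here.
verdict: not equivalent; witness: x=-4, y=-5


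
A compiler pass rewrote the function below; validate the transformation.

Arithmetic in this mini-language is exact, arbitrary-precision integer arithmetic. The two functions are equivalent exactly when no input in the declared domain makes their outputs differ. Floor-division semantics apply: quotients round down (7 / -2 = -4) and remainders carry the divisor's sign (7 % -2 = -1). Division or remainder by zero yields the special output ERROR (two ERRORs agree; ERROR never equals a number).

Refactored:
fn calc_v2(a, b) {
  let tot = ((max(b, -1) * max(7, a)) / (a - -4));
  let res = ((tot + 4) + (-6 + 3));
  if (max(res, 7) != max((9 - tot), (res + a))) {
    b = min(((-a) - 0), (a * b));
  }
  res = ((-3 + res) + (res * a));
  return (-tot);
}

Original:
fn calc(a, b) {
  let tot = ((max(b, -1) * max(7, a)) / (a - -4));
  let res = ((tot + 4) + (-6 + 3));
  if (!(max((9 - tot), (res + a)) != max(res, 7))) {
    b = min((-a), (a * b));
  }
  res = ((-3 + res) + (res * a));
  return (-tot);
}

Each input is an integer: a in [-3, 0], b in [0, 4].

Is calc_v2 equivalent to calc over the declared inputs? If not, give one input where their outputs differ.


Equivalent. One difference looks behavioral, but it never changes the outcome for any declared input.
Every one of the 20 inputs gives matching results.
Tracing a=-1, b=4: calc: tot=9, then res=10, then (!(max((9 - tot), (res + a)) != max(res, 7))) is false, then res=-3, then returns -9 | calc_v2: tot=9, then res=10, then (max(res, 7) != max((9 - tot), (res + a))) is true, then b=-4, then res=-3, then returns -9 — matching result -9.
verdict: equivalent


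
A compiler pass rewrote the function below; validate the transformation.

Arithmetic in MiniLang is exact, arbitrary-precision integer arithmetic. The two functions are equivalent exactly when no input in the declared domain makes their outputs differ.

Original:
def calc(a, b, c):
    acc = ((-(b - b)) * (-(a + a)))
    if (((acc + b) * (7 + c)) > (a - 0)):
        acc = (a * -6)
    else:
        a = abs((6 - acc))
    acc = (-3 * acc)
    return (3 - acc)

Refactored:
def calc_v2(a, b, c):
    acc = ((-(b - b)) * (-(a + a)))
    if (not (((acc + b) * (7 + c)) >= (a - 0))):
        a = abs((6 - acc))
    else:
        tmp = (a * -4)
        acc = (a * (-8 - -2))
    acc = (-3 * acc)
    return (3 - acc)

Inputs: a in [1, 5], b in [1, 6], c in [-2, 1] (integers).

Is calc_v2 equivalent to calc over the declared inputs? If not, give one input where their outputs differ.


Try a=5, b=1, c=-2.
calc: acc=0, then (((acc + b) * (7 + c)) > (a - 0)) is false, then a=6, then acc=0, then returns 3
calc_v2: acc=0, then (not (((acc + b) * (7 + c)) >= (a - 0))) is false, then tmp=-20, then acc=-30, then acc=90, then returns -87
3 != -87, so the rewrite changes behavior.
verdict: not equivalent; witness: a=5, b=1, c=-2


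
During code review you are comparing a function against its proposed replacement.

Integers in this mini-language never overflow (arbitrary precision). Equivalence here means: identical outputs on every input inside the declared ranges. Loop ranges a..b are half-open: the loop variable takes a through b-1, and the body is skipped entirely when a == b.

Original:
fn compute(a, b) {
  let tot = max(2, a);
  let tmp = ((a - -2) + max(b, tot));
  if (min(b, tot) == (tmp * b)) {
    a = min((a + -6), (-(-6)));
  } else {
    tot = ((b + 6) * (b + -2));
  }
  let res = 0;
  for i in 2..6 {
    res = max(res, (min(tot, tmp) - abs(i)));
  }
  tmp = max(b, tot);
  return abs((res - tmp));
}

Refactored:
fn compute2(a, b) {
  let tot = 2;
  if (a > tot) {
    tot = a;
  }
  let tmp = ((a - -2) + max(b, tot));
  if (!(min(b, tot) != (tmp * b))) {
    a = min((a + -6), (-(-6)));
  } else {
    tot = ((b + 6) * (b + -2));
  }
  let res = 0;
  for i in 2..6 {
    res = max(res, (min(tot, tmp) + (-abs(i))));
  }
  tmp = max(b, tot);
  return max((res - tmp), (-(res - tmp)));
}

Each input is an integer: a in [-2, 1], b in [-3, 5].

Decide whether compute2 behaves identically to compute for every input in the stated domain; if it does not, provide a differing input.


Side by side, the visible changes include: boolean connective usage differs, and branching structure differs, and comparison usage differs, and arithmetic usage differs, and statement counts differ, and min/max/abs usage differs.
Tracing a=0, b=-1: compute: tot = 2; tmp = 4; (min(b, tot) == (tmp * b)) -> false; tot = -15; res = 0; [i=2]; res = 0; [i=3]; res = 0; [i=4]; res = 0; [i=5]; res = 0; tmp = -1; return 1 | compute2: tot = 2; (a > tot) -> false; tmp = 4; (!(min(b, tot) != (tmp * b))) -> false; tot = -15; res = 0; [i=2]; res = 0; [i=3]; res = 0; [i=4]; res = 0; [i=5]; res = 0; tmp = -1; return 1 — matching result 1.
An exhaustive pass over the 36 declared inputs shows identical outputs.
verdict: equivalent


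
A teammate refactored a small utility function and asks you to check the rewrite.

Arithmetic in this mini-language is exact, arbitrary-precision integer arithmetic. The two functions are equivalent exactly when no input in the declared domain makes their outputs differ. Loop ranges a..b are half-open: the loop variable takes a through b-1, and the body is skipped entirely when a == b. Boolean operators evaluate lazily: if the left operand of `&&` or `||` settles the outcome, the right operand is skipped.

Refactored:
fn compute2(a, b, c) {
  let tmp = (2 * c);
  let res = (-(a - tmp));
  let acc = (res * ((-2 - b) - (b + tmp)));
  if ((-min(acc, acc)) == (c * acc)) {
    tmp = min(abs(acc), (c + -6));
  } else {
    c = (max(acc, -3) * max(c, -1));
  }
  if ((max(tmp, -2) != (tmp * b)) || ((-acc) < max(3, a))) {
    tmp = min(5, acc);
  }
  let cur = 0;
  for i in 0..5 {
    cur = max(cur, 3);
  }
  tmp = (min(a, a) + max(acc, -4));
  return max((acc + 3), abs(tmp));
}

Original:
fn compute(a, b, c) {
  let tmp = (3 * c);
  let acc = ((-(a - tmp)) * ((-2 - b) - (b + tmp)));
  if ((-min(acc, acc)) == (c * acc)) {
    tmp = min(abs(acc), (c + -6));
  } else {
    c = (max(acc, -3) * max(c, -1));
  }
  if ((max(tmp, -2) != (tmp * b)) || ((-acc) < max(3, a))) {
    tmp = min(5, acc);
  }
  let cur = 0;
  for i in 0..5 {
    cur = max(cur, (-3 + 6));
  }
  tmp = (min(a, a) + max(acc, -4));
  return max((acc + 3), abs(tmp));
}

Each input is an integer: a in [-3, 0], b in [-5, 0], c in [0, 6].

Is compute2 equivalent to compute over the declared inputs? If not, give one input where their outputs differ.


Run the pair on a=-3, b=-5, c=2.
compute: tmp becomes 6; next acc becomes 18; next ((-min(acc, acc)) == (c * acc)) evaluates to false; next c becomes 36; next ((max(tmp, -2) != (tmp * b)) || ((-acc) < max(3, a))) evaluates to true; next tmp becomes 5; next cur becomes 0; next at i=0:; next cur becomes 3; next at i=1:; next cur becomes 3; next at i=2:; next cur becomes 3; next at i=3:; next cur becomes 3; next at i=4:; next cur becomes 3; next tmp becomes 15; next final value 21
compute2: tmp becomes 4; next res becomes 7; next acc becomes 28; next ((-min(acc, acc)) == (c * acc)) evaluates to false; next c becomes 56; next ((max(tmp, -2) != (tmp * b)) || ((-acc) < max(3, a))) evaluates to true; next tmp becomes 5; next cur becomes 0; next at i=0:; next cur becomes 3; next at i=1:; next cur becomes 3; next at i=2:; next cur becomes 3; next at i=3:; next cur becomes 3; next at i=4:; next cur becomes 3; next tmp becomes 25; next final value 31
21 != 31, so the rewrite changes behavior.
verdict: not equivalent; witness: a=-3, b=-5, c=2


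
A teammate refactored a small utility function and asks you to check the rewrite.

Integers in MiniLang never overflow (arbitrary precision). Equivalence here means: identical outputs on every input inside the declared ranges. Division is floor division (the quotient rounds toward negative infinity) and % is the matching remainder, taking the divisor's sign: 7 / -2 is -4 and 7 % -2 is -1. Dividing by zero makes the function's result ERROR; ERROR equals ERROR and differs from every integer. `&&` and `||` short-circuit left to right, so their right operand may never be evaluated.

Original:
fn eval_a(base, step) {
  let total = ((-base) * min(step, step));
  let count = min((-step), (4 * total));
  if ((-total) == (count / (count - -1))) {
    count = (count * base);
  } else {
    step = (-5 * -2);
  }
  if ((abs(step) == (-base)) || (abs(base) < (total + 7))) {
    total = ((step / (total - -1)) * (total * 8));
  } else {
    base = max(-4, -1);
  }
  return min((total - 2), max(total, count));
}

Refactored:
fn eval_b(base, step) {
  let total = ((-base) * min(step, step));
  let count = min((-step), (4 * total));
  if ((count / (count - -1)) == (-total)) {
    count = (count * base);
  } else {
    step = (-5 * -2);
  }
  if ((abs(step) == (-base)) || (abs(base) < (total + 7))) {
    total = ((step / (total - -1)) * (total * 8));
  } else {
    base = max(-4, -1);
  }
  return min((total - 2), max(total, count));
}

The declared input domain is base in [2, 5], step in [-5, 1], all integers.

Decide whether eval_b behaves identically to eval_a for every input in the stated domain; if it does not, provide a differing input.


Equivalent — the differences include same computation, different form, yet no declared input distinguishes the two.
Spot check at base=2, step=-3 — eval_a: total := 6 | count := 3 | ((-total) == (count / (count - -1))): false | step := 10 | ((abs(step) == (-base)) || (abs(base) < (total + 7))): true | total := 48 | result 46. eval_b: total := 6 | count := 3 | ((count / (count - -1)) == (-total)): false | step := 10 | ((abs(step) == (-base)) || (abs(base) < (total + 7))): true | total := 48 | result 46. Both give 46.
Sweeping the whole domain (28 inputs) finds no disagreement.
verdict: equivalent
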